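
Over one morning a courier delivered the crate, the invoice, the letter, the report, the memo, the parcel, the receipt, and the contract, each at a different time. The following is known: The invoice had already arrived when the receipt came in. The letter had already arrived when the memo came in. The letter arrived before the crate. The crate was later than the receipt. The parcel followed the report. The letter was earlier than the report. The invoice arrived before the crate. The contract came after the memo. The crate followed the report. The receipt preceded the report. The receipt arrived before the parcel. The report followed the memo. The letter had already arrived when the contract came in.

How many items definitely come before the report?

4

Directly stated before the report: the letter, the memo, and the receipt.
The invoice reaches the report via the invoice → the receipt → the report.
No chain forces the crate (or any of the others) ahead of the report.
That's the invoice, the letter, the memo, and the receipt — 4 in all.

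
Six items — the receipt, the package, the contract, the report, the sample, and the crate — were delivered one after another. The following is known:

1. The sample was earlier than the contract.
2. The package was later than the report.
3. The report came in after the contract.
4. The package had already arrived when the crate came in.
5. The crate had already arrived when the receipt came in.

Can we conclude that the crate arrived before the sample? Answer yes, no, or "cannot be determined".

Tracing the constraints gives the sample → the contract → the report → the package → the crate, so the sample must come before the crate.
That means the crate cannot be before the sample.

no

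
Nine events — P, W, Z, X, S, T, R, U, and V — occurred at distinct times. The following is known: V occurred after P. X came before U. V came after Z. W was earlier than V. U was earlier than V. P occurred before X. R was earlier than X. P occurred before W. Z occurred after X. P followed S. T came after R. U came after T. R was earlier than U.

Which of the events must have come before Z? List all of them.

Directly stated before Z: X.
P reaches Z via P → X → Z.
R reaches Z via R → X → Z.
S reaches Z via S → P → X → Z.
No chain forces U (or any of the others) ahead of Z.

P, R, S, X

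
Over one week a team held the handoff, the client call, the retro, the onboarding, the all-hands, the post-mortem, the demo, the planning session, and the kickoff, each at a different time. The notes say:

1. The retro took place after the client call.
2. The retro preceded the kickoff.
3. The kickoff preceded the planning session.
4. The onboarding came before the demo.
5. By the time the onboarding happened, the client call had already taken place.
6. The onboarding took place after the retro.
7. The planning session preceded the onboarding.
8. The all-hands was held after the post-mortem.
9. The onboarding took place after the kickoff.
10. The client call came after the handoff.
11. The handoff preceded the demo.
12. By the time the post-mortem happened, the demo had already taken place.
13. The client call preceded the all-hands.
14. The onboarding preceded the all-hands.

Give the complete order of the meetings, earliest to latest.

the handoff, the client call, the retro, the kickoff, the planning session, the onboarding, the demo, the post-mortem, the all-hands

The constraints fix every adjacent pair, so only one ordering works:
the handoff → the client call → the retro → the kickoff → the planning session → the onboarding → the demo → the post-mortem → the all-hands.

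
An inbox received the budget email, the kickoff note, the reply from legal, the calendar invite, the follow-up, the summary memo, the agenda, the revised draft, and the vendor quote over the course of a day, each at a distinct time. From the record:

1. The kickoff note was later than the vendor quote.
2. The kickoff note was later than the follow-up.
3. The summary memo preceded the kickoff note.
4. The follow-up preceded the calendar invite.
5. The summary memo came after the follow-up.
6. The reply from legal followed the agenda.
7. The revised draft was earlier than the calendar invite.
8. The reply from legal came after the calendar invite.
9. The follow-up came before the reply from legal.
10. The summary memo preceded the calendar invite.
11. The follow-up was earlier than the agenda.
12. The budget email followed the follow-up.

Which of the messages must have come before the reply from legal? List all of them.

Directly stated before the reply from legal: the agenda, the calendar invite, and the follow-up.
The revised draft reaches the reply from legal via the revised draft → the calendar invite → the reply from legal.
The summary memo reaches the reply from legal via the summary memo → the calendar invite → the reply from legal.

the agenda, the calendar invite, the follow-up, the revised draft, the summary memo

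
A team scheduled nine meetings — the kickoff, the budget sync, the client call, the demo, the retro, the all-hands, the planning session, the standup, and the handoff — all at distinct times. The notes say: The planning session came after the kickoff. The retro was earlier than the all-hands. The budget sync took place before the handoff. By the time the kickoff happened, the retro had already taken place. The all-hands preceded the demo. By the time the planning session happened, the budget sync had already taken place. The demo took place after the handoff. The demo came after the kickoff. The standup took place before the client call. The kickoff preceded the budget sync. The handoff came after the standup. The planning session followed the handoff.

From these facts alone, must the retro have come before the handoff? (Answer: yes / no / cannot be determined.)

Chain the constraints: the retro → the kickoff → the budget sync → the handoff. Each link is directly stated, so the retro comes before the handoff.

yes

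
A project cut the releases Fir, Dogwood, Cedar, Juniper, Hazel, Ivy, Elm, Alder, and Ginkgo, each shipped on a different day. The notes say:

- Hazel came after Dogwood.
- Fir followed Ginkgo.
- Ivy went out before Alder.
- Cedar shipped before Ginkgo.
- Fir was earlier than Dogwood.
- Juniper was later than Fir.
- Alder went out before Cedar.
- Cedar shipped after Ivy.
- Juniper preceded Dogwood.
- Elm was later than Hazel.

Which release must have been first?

Ivy

Ivy has a chain of constraints placing it before every other release, so Ivy must be first.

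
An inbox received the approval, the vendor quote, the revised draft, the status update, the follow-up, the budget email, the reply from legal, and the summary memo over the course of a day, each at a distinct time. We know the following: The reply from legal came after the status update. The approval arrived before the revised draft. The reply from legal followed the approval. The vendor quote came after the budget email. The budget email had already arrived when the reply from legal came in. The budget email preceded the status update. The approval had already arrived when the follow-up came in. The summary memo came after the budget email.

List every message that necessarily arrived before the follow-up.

the approval

Directly stated before the follow-up: the approval.
No chain forces the revised draft (or any of the others) ahead of the follow-up.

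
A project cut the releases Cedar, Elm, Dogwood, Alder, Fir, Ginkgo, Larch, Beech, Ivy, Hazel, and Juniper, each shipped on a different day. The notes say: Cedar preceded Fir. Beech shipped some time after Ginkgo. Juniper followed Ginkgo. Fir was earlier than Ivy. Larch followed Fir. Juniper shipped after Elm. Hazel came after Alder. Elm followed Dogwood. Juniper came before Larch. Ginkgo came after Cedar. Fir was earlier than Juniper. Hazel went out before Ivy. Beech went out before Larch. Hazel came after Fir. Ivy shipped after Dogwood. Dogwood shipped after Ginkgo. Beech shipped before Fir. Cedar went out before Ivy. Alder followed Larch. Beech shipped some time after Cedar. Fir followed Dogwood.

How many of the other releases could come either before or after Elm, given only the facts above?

2

Forced before Elm: Cedar, Dogwood, and Ginkgo; forced after Elm: Alder, Hazel, Ivy, Juniper, and Larch.
That leaves Beech and Fir with no forced order relative to Elm — 2.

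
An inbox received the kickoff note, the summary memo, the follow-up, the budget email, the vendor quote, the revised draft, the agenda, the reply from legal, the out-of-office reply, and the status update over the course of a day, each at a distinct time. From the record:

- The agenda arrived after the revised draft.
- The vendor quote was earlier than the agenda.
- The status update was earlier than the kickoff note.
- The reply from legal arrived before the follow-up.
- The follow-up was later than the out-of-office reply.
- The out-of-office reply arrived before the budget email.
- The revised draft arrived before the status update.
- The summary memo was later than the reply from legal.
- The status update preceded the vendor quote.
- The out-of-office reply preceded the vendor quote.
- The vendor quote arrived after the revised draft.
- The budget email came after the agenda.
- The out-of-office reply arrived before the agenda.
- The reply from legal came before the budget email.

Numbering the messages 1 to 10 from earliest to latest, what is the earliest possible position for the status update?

The revised draft must come before the status update — 1 forced predecessor.
Nothing else is forced ahead of the status update, so its earliest slot is position 1 + 1 = 2.

2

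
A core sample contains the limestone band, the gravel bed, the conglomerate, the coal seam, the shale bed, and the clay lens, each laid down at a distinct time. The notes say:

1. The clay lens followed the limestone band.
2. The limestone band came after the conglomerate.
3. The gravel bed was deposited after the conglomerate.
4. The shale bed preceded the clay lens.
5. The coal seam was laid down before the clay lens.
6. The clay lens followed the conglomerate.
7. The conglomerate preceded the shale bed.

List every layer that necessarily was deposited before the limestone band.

Directly stated before the limestone band: the conglomerate.
No chain forces the shale bed (or any of the others) ahead of the limestone band.

the conglomerate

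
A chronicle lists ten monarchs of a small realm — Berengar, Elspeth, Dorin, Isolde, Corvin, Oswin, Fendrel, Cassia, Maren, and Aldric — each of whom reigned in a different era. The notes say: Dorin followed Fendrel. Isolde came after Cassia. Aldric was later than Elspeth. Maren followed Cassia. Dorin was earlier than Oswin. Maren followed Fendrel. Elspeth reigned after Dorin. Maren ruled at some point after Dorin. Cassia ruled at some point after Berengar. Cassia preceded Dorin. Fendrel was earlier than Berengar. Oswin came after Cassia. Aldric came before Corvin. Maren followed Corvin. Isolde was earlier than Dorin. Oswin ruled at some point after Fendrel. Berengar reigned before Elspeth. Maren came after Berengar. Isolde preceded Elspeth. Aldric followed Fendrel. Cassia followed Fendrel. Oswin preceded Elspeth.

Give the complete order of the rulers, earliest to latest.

The constraints fix every adjacent pair, so only one ordering works:
Fendrel → Berengar → Cassia → Isolde → Dorin → Oswin → Elspeth → Aldric → Corvin → Maren.

Fendrel, Berengar, Cassia, Isolde, Dorin, Oswin, Elspeth, Aldric, Corvin, Maren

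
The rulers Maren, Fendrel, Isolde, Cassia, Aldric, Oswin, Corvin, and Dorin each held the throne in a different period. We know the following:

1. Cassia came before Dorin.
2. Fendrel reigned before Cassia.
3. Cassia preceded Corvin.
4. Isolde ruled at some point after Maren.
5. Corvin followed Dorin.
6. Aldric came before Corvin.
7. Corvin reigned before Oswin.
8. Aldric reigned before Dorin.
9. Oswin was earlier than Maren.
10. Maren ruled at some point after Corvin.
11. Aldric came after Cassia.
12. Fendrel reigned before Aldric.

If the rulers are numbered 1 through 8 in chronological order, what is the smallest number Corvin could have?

Aldric, Cassia, Dorin, and Fendrel must all come before Corvin — 4 forced predecessors.
Nothing else is forced ahead of Corvin, so their earliest slot is position 4 + 1 = 5.

5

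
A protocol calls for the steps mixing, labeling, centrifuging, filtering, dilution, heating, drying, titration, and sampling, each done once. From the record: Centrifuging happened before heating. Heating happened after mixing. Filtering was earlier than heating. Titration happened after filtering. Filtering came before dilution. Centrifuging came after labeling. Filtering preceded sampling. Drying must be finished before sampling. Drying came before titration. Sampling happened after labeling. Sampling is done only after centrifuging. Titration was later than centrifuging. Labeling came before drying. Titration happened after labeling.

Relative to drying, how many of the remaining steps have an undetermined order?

Forced before drying: labeling; forced after drying: sampling and titration.
That leaves centrifuging, dilution, filtering, heating, and mixing with no forced order relative to drying — 5.

5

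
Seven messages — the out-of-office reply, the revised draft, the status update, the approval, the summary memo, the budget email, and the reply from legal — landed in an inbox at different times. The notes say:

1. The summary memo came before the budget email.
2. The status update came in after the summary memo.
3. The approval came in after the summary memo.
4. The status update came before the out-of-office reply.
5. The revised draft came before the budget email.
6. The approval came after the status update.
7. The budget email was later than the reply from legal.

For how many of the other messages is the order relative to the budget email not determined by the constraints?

3

Forced before the budget email: the reply from legal, the revised draft, and the summary memo.
That leaves the approval, the out-of-office reply, and the status update with no forced order relative to the budget email — 3.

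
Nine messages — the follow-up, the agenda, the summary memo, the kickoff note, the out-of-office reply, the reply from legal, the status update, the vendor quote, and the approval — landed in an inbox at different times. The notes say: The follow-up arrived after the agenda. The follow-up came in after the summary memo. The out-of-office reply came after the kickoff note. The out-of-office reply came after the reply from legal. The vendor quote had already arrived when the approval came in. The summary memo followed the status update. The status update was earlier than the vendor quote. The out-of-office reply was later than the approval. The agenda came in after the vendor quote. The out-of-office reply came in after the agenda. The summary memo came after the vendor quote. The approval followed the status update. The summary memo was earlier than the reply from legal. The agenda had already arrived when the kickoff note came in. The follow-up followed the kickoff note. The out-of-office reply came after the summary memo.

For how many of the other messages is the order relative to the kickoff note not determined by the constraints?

Forced before the kickoff note: the agenda, the status update, and the vendor quote; forced after the kickoff note: the follow-up and the out-of-office reply.
That leaves the approval, the reply from legal, and the summary memo with no forced order relative to the kickoff note — 3.

3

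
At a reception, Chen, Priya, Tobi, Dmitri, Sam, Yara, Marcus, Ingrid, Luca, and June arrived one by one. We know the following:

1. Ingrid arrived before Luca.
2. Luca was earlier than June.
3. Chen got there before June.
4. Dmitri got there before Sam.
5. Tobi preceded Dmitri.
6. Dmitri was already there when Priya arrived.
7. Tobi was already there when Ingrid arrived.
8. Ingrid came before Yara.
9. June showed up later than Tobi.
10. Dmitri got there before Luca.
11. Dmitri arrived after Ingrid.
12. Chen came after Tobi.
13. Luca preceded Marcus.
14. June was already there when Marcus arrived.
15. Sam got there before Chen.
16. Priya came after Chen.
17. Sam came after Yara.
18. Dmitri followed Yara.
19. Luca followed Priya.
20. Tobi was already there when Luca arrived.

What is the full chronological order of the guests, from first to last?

Tobi, Ingrid, Yara, Dmitri, Sam, Chen, Priya, Luca, June, Marcus

The constraints fix every adjacent pair, so only one ordering works:
Tobi → Ingrid → Yara → Dmitri → Sam → Chen → Priya → Luca → June → Marcus.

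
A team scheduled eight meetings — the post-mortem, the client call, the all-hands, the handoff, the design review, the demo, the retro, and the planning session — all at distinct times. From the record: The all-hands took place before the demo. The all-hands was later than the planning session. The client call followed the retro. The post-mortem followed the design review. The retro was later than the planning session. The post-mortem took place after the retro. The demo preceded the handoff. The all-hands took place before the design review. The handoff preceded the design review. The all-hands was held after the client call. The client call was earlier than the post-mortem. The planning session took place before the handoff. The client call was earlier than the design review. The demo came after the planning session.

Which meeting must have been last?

Every other meeting has a chain of constraints placing it before the post-mortem, so the post-mortem is last.

the post-mortem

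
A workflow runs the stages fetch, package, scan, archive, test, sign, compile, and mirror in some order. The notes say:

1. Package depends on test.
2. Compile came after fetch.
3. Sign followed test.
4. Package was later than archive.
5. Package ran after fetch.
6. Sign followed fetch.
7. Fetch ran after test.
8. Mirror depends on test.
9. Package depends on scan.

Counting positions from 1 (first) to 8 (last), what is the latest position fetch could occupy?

Fetch must come before compile, package, and sign — 3 stages forced after it.
Everything else can be placed before fetch in some valid order, so fetch can sit as late as position 8 − 3 = 5.

5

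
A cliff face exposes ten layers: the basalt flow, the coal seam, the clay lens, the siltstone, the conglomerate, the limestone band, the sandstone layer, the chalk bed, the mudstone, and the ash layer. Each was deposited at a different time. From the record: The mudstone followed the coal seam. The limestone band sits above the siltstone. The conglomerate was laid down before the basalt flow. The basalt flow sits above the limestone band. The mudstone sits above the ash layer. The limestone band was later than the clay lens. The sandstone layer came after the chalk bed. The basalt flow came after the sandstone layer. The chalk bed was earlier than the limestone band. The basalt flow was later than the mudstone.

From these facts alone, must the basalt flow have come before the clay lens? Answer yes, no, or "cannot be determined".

Tracing the constraints gives the clay lens → the limestone band → the basalt flow, so the clay lens must come before the basalt flow.
That means the basalt flow cannot be before the clay lens.

no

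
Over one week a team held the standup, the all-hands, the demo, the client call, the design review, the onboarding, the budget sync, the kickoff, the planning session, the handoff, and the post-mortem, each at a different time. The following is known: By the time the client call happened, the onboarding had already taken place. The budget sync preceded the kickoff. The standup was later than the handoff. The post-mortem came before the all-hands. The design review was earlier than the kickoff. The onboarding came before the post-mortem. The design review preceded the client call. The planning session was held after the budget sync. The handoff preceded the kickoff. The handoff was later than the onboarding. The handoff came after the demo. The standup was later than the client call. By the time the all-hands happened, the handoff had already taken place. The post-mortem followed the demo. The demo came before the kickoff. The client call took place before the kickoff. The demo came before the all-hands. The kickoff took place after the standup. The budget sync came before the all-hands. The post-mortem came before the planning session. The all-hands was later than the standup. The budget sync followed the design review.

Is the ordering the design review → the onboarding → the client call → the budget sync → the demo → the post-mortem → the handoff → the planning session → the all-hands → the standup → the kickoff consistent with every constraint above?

The constraints require the standup before the all-hands, but in the proposed sequence the all-hands appears ahead of the standup. That one violation is enough.

no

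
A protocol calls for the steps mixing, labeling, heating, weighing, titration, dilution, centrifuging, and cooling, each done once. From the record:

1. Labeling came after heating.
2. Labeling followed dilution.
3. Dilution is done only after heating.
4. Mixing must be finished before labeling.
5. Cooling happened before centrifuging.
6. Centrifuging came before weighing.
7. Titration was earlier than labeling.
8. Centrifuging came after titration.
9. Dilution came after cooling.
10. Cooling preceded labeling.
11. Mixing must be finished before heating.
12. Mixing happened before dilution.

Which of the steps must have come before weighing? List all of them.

centrifuging, cooling, titration

Directly stated before weighing: centrifuging.
Cooling reaches weighing via cooling → centrifuging → weighing.
Titration reaches weighing via titration → centrifuging → weighing.
No chain forces labeling (or any of the others) ahead of weighing.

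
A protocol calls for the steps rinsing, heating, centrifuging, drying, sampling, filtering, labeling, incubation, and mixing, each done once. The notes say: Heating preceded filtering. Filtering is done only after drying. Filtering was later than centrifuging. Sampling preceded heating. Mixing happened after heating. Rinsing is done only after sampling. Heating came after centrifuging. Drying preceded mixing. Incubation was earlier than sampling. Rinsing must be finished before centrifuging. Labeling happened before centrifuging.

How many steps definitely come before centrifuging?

4

Directly stated before centrifuging: labeling and rinsing.
Incubation reaches centrifuging via incubation → sampling → rinsing → centrifuging.
Sampling reaches centrifuging via sampling → rinsing → centrifuging.
That's incubation, labeling, rinsing, and sampling — 4 in all.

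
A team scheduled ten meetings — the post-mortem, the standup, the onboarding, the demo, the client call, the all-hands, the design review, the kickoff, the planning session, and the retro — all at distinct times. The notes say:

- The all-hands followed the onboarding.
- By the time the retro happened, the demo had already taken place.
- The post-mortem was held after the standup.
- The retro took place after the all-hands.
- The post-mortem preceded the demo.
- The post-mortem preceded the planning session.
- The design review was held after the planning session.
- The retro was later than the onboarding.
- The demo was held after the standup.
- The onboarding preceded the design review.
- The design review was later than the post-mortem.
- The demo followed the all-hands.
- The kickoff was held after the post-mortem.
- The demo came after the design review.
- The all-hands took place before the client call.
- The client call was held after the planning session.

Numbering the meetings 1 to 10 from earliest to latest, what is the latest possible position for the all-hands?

The all-hands must come before the client call, the demo, and the retro — 3 meetings forced after it.
Everything else can be placed before the all-hands in some valid order, so the all-hands can sit as late as position 10 − 3 = 7.

7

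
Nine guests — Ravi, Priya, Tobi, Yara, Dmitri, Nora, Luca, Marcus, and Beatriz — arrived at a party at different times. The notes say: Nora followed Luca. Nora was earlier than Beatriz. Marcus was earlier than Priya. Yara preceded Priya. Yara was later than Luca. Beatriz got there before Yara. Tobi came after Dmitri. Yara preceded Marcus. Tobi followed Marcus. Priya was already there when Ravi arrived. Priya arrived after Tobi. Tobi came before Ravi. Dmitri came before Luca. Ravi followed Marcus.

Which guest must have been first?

Dmitri

Dmitri has a chain of constraints placing them before every other guest, so Dmitri must be first.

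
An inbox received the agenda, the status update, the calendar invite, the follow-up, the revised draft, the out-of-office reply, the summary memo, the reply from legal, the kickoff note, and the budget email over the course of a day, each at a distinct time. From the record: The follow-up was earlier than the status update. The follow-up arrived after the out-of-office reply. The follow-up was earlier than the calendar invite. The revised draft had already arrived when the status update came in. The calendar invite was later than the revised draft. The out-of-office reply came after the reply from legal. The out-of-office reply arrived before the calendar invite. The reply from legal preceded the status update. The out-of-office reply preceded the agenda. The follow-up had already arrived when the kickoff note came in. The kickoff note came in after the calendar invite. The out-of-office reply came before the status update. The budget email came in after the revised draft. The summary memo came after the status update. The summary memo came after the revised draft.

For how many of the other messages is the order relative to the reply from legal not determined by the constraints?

Forced after the reply from legal: the agenda, the calendar invite, the follow-up, the kickoff note, the out-of-office reply, the status update, and the summary memo.
That leaves the budget email and the revised draft with no forced order relative to the reply from legal — 2.

2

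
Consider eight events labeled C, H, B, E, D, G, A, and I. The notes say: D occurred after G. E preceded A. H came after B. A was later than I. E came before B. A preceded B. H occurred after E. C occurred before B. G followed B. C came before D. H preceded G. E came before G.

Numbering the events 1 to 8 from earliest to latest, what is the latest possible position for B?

B must come before D, G, and H — 3 events forced after it.
Everything else can be placed before B in some valid order, so B can sit as late as position 8 − 3 = 5.

5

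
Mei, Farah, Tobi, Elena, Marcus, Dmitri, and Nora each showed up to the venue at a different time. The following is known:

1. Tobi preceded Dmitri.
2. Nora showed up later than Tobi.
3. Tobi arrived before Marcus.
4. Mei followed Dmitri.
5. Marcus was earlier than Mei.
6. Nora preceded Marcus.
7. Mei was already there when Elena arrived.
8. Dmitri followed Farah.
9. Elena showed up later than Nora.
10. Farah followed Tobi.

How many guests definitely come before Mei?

5

Directly stated before Mei: Dmitri and Marcus.
Farah reaches Mei via Farah → Dmitri → Mei.
Nora reaches Mei via Nora → Marcus → Mei.
Tobi reaches Mei via Tobi → Dmitri → Mei.
That's Dmitri, Farah, Marcus, Nora, and Tobi — 5 in all.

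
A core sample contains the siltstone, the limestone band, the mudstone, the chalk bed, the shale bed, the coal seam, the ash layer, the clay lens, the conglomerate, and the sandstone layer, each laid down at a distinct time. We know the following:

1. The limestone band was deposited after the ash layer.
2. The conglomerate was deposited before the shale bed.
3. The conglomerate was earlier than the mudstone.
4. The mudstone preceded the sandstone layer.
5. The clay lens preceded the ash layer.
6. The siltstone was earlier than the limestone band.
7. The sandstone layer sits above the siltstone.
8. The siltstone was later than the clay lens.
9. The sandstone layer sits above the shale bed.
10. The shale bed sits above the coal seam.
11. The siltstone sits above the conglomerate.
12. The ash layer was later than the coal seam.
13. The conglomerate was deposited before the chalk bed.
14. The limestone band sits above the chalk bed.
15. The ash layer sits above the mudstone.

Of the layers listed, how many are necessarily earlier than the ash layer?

4

Directly stated before the ash layer: the clay lens, the coal seam, and the mudstone.
The conglomerate reaches the ash layer via the conglomerate → the mudstone → the ash layer.
That's the clay lens, the coal seam, the conglomerate, and the mudstone — 4 in all.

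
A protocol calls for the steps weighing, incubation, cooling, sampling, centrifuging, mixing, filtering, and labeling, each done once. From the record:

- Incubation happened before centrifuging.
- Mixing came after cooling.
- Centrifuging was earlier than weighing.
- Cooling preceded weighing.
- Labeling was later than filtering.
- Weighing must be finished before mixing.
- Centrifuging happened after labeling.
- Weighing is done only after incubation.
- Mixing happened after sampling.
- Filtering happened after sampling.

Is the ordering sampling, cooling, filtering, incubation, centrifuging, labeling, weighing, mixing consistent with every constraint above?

no

The constraints require labeling before centrifuging, but in the proposed sequence centrifuging appears ahead of labeling. That one violation is enough.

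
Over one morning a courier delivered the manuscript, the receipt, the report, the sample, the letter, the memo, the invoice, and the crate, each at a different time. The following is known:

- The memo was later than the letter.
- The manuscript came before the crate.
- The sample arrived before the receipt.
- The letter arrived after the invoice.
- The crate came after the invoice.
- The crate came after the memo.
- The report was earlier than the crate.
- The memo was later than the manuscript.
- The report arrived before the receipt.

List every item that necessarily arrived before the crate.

the invoice, the letter, the manuscript, the memo, the report

Directly stated before the crate: the invoice, the manuscript, the memo, and the report.
The letter reaches the crate via the letter → the memo → the crate.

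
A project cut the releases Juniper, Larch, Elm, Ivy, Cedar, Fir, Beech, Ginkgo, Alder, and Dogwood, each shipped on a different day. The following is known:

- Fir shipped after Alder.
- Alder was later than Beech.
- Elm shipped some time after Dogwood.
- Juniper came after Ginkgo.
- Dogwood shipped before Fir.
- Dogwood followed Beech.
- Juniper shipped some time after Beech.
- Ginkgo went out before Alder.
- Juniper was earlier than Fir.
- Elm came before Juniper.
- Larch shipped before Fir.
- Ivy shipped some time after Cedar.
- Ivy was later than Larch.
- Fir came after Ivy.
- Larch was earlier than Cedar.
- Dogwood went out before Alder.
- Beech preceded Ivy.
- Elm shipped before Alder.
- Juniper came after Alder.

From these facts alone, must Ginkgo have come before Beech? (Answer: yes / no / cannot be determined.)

No chain of stated constraints runs from Ginkgo to Beech, and none runs from Beech to Ginkgo either.
So the relative order of Ginkgo and Beech is not fixed by the given facts.

cannot be determined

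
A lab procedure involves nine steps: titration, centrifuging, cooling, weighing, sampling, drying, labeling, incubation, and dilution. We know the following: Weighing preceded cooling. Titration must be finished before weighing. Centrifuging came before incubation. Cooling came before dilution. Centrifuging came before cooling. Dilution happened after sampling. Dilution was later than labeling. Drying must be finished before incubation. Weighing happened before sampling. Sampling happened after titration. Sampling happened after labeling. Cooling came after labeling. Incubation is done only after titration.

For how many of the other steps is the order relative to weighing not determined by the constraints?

Forced before weighing: titration; forced after weighing: cooling, dilution, and sampling.
That leaves centrifuging, drying, incubation, and labeling with no forced order relative to weighing — 4.

4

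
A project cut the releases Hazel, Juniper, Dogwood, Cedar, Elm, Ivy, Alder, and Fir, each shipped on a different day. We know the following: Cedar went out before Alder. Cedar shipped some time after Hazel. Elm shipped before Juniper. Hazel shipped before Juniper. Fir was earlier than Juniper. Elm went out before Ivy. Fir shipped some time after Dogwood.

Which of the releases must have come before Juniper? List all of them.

Dogwood, Elm, Fir, Hazel

Directly stated before Juniper: Elm, Fir, and Hazel.
Dogwood reaches Juniper via Dogwood → Fir → Juniper.
No chain forces Cedar (or any of the others) ahead of Juniper.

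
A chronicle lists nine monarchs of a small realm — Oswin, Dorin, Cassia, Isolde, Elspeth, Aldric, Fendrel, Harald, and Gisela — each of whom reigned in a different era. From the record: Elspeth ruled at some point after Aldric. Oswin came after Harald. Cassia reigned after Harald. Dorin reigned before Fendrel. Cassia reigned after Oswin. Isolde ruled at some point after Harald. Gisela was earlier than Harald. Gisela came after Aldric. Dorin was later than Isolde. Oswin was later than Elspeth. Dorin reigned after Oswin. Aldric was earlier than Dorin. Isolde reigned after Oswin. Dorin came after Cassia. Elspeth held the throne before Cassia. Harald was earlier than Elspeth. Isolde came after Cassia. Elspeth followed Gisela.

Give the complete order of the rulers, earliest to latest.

Aldric, Gisela, Harald, Elspeth, Oswin, Cassia, Isolde, Dorin, Fendrel

The constraints fix every adjacent pair, so only one ordering works:
Aldric → Gisela → Harald → Elspeth → Oswin → Cassia → Isolde → Dorin → Fendrel.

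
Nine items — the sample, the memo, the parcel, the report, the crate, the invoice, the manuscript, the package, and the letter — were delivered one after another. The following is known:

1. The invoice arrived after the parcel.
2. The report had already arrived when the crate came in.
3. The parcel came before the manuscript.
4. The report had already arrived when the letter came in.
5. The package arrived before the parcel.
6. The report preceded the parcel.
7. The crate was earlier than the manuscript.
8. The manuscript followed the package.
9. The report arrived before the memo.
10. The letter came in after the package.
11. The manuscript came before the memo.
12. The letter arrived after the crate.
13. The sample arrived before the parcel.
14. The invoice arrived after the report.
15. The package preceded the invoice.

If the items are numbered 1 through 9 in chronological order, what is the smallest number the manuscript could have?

The crate, the package, the parcel, the report, and the sample must all come before the manuscript — 5 forced predecessors.
Nothing else is forced ahead of the manuscript, so its earliest slot is position 5 + 1 = 6.

6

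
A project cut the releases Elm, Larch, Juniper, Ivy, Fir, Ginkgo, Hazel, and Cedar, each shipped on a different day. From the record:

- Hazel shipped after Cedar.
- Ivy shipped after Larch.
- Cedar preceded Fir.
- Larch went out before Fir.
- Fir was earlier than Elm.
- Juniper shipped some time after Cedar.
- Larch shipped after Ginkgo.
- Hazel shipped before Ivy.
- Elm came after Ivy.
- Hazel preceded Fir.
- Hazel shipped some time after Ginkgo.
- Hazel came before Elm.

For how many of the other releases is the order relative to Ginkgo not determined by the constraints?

Forced after Ginkgo: Elm, Fir, Hazel, Ivy, and Larch.
That leaves Cedar and Juniper with no forced order relative to Ginkgo — 2.

2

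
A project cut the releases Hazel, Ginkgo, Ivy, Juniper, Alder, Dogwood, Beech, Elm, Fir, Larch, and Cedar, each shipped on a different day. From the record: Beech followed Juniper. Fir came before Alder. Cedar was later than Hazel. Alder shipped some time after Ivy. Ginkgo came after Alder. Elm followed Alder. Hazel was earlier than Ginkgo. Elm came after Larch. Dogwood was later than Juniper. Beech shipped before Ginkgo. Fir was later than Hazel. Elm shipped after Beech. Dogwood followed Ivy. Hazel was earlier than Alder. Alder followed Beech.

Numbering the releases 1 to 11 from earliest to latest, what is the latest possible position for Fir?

Fir must come before Alder, Elm, and Ginkgo — 3 releases forced after it.
Everything else can be placed before Fir in some valid order, so Fir can sit as late as position 11 − 3 = 8.

8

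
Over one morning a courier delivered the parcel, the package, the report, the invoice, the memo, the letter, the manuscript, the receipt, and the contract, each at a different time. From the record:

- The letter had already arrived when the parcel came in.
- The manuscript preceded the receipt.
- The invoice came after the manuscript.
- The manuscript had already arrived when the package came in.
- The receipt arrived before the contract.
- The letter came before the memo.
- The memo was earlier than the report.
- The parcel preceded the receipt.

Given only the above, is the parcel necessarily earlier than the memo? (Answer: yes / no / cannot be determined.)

No chain of stated constraints runs from the parcel to the memo, and none runs from the memo to the parcel either.
So the relative order of the parcel and the memo is not fixed by the given facts.

cannot be determined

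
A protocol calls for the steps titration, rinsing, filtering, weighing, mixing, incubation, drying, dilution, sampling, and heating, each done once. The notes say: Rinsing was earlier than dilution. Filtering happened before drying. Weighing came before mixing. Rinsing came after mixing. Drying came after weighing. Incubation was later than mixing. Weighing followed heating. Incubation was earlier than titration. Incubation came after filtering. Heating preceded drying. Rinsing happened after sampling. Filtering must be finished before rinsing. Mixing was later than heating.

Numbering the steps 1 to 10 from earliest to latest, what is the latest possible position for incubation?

9

Incubation must come before titration — 1 step forced after it.
Everything else can be placed before incubation in some valid order, so incubation can sit as late as position 10 − 1 = 9.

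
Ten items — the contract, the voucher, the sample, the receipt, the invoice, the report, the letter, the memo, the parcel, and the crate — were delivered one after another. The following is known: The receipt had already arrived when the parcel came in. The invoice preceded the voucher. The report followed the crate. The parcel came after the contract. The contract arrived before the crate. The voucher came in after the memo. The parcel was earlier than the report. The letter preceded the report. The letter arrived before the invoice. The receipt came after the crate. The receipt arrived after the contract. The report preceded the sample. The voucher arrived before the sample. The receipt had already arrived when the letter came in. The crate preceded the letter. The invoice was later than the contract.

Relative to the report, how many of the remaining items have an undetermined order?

3

Forced before the report: the contract, the crate, the letter, the parcel, and the receipt; forced after the report: the sample.
That leaves the invoice, the memo, and the voucher with no forced order relative to the report — 3.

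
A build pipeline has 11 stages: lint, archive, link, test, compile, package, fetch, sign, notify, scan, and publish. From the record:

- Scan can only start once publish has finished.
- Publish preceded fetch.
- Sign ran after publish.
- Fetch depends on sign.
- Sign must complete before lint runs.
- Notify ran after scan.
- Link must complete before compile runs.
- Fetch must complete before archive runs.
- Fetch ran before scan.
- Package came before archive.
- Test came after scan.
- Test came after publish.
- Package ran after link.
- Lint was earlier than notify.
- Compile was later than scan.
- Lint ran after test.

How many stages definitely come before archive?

5

Directly stated before archive: fetch and package.
Link reaches archive via link → package → archive.
Publish reaches archive via publish → fetch → archive.
Sign reaches archive via sign → fetch → archive.
That's fetch, link, package, publish, and sign — 5 in all.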